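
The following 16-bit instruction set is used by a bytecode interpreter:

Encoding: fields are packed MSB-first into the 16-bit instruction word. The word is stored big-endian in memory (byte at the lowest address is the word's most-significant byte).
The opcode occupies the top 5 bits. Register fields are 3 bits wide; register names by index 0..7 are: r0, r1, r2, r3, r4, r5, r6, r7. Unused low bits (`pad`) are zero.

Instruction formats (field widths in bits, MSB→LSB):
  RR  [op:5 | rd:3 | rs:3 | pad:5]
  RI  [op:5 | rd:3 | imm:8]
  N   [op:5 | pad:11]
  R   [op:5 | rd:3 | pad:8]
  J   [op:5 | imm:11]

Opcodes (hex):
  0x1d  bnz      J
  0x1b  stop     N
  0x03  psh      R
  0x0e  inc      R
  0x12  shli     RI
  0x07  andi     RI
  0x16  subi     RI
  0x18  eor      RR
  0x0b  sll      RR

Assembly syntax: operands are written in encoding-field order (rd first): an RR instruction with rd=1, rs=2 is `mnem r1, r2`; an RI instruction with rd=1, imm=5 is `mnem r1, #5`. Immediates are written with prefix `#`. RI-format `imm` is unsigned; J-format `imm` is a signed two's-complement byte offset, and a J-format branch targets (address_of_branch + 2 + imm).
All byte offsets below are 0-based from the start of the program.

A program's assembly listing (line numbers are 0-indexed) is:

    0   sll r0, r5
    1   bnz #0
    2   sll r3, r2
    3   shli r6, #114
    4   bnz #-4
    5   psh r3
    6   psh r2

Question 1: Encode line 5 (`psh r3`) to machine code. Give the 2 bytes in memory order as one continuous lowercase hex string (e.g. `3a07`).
line 5 (psh): pack op=0x3:5|rd=3:3|pad=0:8 = 0x1b00; big→ 1b 00

1b00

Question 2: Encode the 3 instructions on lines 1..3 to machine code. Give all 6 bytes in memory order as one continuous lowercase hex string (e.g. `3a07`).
line 1 (bnz): pack op=0x1d:5|imm=0:11 = 0xe800; big→ e8 00
line 2 (sll): pack op=0xb:5|rd=3:3|rs=2:3|pad=0:5 = 0x5b40; big→ 5b 40
line 3 (shli): pack op=0x12:5|rd=6:3|imm=114:8 = 0x9672; big→ 96 72

e8005b409672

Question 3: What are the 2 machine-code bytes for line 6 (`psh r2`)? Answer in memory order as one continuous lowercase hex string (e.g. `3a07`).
1a00

L6: psh op=0x3:5|rd=2:3|pad=0:8 ⇒ 0x1a00 ⇒ big 1a 00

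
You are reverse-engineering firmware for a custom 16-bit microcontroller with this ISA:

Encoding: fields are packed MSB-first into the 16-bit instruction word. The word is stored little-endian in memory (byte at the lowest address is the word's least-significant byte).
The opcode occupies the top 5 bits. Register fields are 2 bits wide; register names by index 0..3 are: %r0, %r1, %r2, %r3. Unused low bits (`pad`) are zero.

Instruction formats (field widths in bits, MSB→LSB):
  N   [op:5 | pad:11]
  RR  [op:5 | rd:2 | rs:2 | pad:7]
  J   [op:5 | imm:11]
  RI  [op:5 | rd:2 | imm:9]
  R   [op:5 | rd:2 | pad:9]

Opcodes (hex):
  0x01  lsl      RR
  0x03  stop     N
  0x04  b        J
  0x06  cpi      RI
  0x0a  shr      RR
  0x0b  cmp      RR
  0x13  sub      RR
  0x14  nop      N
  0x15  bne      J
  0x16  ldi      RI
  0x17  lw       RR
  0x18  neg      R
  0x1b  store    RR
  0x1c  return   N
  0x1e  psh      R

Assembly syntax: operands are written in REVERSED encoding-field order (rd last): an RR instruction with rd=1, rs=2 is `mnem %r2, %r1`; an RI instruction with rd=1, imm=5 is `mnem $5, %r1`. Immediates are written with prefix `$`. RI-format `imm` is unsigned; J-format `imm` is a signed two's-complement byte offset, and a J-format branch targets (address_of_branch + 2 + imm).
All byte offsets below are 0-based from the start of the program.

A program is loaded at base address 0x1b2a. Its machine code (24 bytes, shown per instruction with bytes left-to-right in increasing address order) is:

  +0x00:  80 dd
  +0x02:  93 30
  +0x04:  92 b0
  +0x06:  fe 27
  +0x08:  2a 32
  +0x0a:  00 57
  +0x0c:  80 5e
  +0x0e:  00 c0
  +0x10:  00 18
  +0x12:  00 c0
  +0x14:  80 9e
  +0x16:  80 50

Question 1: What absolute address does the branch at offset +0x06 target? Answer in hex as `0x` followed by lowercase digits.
[06] fe 27 → 0x27fe
  top 5b → 0x4 → b [J]
  imm: (w>>0)&0x7ff=0x7fe (s11→-2) → $-2
  target = base 0x1b2a + off 0x06 + 2 + imm -2 = 0x1b30

0x1b30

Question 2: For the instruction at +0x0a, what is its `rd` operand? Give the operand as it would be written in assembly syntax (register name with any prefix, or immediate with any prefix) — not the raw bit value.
%r3

off 0x0a: read 00 57 as little → 0x5700
  opcode bits[15:11]=0xa: shr/RR
  rd@[10:9]=0x3 ⇒ %r3
  rs@[8:7]=0x2 ⇒ %r2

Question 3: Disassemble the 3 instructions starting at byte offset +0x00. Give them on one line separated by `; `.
@+00  little-endian(80 dd) = 0xdd80
  op=0xdd80>>11=0x1b ⇒ store (RR)
  rd: (w>>9)&0x3=0x2 → %r2
  rs: (w>>7)&0x3=0x3 → %r3
@+02  little-endian(93 30) = 0x3093
  op=0x3093>>11=0x6 ⇒ cpi (RI)
  rd: (w>>9)&0x3=0x0 → %r0
  imm: (w>>0)&0x1ff=0x93 → $147
@+04  little-endian(92 b0) = 0xb092
  op=0xb092>>11=0x16 ⇒ ldi (RI)
  rd: (w>>9)&0x3=0x0 → %r0
  imm: (w>>0)&0x1ff=0x92 → $146

store %r3, %r2; cpi $147, %r0; ldi $146, %r0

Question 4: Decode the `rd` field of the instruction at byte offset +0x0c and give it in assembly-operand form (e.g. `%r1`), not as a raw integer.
+0x0c: 80 5e ⇒ word 0x5e80 (little)
  op=0x5e80>>11=0xb ⇒ cmp (RR)
  rd@[10:9]=0x3 ⇒ %r3
  rs@[8:7]=0x1 ⇒ %r1

%r3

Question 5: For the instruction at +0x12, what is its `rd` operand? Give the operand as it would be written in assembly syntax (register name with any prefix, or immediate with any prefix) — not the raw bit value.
[12] 00 c0 → 0xc000
  top 5b → 0x18 → neg [R]
  [10:9] rd=0 = %r0

%r0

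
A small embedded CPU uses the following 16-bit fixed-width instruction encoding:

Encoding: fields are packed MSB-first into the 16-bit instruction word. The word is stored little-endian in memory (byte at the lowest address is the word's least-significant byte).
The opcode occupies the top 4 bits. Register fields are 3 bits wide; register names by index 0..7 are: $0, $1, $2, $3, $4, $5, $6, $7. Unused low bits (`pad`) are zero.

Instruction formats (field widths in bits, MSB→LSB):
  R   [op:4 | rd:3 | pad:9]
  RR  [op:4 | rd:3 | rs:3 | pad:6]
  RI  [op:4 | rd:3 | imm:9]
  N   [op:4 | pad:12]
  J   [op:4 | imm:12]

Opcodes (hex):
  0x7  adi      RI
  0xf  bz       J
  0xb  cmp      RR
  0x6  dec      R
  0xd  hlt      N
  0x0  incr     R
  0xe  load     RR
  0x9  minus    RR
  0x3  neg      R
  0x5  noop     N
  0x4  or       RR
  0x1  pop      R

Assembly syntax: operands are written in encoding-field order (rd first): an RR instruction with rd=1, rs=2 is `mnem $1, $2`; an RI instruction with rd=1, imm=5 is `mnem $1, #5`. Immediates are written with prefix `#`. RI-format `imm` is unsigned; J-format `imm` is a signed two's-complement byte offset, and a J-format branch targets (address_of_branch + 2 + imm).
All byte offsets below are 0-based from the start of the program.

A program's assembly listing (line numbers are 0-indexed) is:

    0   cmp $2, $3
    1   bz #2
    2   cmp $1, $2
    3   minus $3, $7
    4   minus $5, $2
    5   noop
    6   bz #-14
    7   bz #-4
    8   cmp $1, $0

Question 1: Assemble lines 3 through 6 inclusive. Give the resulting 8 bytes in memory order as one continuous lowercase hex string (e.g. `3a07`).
L3: minus op=0x9:4|rd=3:3|rs=7:3|pad=0:6 ⇒ 0x97c0 ⇒ little c0 97
L4: minus op=0x9:4|rd=5:3|rs=2:3|pad=0:6 ⇒ 0x9a80 ⇒ little 80 9a
L5: noop op=0x5:4|pad=0:12 ⇒ 0x5000 ⇒ little 00 50
L6: bz op=0xf:4|imm=-14:12 ⇒ 0xfff2 ⇒ little f2 ff

c097809a0050f2ff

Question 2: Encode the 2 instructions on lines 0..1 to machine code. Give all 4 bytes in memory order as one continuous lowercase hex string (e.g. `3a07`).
line 0 (cmp): pack op=0xb:4|rd=2:3|rs=3:3|pad=0:6 = 0xb4c0; little→ c0 b4
line 1 (bz): pack op=0xf:4|imm=2:12 = 0xf002; little→ 02 f0

c0b402f0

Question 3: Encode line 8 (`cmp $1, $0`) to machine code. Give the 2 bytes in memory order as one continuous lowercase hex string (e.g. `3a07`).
00b2

L8: cmp op=0xb:4|rd=1:3|rs=0:3|pad=0:6 ⇒ 0xb200 ⇒ little 00 b2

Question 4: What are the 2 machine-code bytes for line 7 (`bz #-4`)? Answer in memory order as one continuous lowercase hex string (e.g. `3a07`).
fcff

line 7 (bz): pack op=0xf:4|imm=-4:12 = 0xfffc; little→ fc ff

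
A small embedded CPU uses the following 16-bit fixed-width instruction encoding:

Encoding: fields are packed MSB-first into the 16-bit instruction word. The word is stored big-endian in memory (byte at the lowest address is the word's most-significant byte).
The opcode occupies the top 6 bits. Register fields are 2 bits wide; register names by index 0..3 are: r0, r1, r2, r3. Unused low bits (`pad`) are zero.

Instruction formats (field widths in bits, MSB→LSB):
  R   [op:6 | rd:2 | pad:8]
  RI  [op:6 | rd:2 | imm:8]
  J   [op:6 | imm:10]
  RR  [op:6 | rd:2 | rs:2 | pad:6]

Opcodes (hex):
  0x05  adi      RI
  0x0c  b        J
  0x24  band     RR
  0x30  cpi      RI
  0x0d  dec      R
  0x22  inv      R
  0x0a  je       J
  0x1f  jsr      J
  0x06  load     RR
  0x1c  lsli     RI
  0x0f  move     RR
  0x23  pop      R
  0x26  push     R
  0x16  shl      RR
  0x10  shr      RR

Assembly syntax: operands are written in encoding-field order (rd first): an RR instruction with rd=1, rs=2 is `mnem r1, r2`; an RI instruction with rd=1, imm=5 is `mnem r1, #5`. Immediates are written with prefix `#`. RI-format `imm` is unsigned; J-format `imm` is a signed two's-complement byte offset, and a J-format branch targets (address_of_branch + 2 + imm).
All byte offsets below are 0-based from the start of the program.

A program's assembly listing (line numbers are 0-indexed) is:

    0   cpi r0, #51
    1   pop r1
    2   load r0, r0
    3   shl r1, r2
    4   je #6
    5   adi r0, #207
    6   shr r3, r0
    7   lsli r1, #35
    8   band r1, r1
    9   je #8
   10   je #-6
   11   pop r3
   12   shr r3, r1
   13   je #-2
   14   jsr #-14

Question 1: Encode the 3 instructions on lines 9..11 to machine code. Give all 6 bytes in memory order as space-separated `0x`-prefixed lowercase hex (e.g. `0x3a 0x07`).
L9: je op=0xa:6|imm=8:10 ⇒ 0x2808 ⇒ big 28 08
L10: je op=0xa:6|imm=-6:10 ⇒ 0x2bfa ⇒ big 2b fa
L11: pop op=0x23:6|rd=3:2|pad=0:8 ⇒ 0x8f00 ⇒ big 8f 00

0x28 0x08 0x2b 0xfa 0x8f 0x00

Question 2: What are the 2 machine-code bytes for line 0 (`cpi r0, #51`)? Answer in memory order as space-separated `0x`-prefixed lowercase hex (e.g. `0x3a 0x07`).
0xc0 0x33

line 0 (cpi): pack op=0x30:6|rd=0:2|imm=51:8 = 0xc033; big→ c0 33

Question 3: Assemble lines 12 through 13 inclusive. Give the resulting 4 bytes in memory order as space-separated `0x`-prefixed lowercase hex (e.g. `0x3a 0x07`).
0x43 0x40 0x2b 0xfe

L12: shr op=0x10:6|rd=3:2|rs=1:2|pad=0:6 ⇒ 0x4340 ⇒ big 43 40
L13: je op=0xa:6|imm=-2:10 ⇒ 0x2bfe ⇒ big 2b fe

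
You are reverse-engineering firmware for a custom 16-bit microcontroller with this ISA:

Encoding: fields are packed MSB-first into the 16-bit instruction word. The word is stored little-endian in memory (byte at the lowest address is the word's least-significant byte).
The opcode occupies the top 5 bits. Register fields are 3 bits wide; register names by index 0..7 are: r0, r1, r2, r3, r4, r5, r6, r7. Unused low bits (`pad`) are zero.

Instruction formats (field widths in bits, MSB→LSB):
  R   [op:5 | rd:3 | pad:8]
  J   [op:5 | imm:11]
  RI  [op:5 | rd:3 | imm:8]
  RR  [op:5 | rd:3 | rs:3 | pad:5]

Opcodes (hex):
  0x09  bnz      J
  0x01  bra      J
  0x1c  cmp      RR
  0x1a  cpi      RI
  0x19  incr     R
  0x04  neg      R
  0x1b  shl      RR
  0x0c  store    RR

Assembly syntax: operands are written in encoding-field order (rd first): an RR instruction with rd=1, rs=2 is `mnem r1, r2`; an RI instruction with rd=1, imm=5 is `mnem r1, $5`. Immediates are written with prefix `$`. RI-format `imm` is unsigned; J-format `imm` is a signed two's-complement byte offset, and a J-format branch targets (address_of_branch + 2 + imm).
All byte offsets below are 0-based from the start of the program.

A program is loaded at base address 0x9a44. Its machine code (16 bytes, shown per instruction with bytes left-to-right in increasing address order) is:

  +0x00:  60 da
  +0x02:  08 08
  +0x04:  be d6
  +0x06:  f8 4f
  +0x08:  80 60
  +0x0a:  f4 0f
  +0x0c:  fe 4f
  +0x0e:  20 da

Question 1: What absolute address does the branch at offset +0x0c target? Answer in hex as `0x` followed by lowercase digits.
0x9a50

off 0x0c: read fe 4f as little → 0x4ffe
  op=0x4ffe>>11=0x9 ⇒ bnz (J)
  [10:0] imm=2046 (s11→-2) = $-2
  target = base 0x9a44 + off 0x0c + 2 + imm -2 = 0x9a50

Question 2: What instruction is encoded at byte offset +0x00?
shl r2, r3

@+00  little-endian(60 da) = 0xda60
  op=0xda60>>11=0x1b ⇒ shl (RR)
  rd@[10:8]=0x2 ⇒ r2
  rs@[7:5]=0x3 ⇒ r3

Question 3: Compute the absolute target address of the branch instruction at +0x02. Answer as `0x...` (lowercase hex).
0x9a50

@+02  little-endian(08 08) = 0x0808
  opcode bits[15:11]=0x1: bra/J
  [10:0] imm=8 = $8
  target = base 0x9a44 + off 0x02 + 2 + imm 8 = 0x9a50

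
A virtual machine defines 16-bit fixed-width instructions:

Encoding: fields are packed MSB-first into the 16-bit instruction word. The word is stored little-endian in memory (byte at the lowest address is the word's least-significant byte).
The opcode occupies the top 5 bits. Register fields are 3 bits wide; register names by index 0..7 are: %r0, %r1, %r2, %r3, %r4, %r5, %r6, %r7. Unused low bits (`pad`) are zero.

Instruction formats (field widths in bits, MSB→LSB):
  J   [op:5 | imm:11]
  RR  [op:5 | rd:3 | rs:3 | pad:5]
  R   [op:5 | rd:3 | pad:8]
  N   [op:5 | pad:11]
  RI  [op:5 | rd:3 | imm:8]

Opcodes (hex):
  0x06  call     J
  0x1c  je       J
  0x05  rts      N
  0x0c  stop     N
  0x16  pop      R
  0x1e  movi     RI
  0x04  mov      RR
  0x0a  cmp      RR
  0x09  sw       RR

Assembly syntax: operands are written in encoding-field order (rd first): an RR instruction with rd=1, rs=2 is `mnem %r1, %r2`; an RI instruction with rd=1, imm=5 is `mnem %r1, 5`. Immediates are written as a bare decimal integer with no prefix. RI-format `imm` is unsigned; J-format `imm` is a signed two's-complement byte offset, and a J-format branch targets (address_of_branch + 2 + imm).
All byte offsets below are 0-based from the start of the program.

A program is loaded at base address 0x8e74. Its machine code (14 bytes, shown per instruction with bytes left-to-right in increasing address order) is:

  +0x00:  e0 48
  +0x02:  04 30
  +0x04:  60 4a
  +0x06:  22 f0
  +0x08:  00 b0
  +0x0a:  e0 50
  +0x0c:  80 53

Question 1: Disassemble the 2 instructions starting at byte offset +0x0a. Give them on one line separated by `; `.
cmp %r0, %r7; cmp %r3, %r4

off 0x0a: read e0 50 as little → 0x50e0
  opcode bits[15:11]=0xa: cmp/RR
  rd@[10:8]=0x0 ⇒ %r0
  rs@[7:5]=0x7 ⇒ %r7
off 0x0c: read 80 53 as little → 0x5380
  opcode bits[15:11]=0xa: cmp/RR
  rd@[10:8]=0x3 ⇒ %r3
  rs@[7:5]=0x4 ⇒ %r4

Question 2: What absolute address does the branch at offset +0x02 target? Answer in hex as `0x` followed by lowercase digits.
0x8e7c

[02] 04 30 → 0x3004
  op=0x3004>>11=0x6 ⇒ call (J)
  imm@[10:0]=0x4 ⇒ 4
  target = base 0x8e74 + off 0x02 + 2 + imm 4 = 0x8e7c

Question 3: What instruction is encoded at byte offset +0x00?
@+00  little-endian(e0 48) = 0x48e0
  opcode bits[15:11]=0x9: sw/RR
  rd@[10:8]=0x0 ⇒ %r0
  rs@[7:5]=0x7 ⇒ %r7

sw %r0, %r7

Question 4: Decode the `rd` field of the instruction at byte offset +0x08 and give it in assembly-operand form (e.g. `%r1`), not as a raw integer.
@+08  little-endian(00 b0) = 0xb000
  top 5b → 0x16 → pop [R]
  rd: (w>>8)&0x7=0x0 → %r0

%r0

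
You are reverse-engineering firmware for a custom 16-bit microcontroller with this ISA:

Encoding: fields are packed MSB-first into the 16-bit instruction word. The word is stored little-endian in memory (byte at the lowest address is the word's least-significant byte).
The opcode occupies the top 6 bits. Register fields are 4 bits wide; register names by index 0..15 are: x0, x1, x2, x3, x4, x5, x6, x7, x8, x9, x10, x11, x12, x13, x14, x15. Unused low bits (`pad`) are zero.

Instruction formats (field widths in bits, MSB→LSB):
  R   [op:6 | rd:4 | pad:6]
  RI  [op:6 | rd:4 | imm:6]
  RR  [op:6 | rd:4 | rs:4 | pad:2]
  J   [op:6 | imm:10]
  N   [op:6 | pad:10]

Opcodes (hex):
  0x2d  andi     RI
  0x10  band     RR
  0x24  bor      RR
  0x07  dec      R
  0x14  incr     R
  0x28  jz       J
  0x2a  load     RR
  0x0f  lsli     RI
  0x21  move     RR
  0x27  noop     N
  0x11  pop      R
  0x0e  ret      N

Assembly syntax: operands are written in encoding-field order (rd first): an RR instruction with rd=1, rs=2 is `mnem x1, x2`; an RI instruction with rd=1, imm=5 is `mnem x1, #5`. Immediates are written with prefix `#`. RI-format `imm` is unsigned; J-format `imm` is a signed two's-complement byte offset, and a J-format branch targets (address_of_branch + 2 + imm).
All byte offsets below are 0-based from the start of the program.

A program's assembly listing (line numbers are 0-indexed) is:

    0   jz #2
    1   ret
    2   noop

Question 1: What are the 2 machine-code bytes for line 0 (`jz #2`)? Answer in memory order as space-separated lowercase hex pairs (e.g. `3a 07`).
line 0 (jz): pack op=0x28:6|imm=2:10 = 0xa002; little→ 02 a0

02 a0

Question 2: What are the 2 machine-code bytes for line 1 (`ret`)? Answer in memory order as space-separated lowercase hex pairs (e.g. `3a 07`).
1. ret fields op=0xe:6|pad=0:10 → word 3800h → 00 38

00 38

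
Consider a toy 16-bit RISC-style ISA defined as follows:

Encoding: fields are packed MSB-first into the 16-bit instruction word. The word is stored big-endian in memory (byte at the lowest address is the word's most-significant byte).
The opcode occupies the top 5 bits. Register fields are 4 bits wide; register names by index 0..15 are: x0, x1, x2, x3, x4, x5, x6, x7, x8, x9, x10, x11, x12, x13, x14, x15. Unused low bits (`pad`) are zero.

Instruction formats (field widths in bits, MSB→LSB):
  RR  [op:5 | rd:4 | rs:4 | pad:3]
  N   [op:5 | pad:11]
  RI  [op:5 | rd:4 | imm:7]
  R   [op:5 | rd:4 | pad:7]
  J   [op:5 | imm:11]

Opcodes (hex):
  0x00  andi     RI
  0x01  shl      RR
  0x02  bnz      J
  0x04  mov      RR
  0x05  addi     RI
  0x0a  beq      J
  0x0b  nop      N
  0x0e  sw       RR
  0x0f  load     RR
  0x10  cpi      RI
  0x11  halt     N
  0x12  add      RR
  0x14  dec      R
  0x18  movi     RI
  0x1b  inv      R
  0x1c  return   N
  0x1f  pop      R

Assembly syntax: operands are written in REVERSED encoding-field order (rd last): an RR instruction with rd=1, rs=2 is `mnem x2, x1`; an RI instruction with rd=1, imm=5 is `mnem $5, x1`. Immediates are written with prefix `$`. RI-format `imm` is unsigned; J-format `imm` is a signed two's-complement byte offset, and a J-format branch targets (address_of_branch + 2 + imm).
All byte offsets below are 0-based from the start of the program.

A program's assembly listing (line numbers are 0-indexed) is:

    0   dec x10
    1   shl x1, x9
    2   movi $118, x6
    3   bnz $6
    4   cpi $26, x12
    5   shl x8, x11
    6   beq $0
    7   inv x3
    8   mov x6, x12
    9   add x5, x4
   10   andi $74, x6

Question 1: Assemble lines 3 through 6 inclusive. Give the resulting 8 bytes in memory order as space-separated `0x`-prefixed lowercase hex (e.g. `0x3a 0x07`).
0x10 0x06 0x86 0x1a 0x0d 0xc0 0x50 0x00

L3: bnz op=0x2:5|imm=6:11 ⇒ 0x1006 ⇒ big 10 06
L4: cpi op=0x10:5|rd=12:4|imm=26:7 ⇒ 0x861a ⇒ big 86 1a
L5: shl op=0x1:5|rd=11:4|rs=8:4|pad=0:3 ⇒ 0x0dc0 ⇒ big 0d c0
L6: beq op=0xa:5|imm=0:11 ⇒ 0x5000 ⇒ big 50 00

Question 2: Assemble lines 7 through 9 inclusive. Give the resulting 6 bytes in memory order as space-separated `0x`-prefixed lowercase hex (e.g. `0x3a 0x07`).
0xd9 0x80 0x26 0x30 0x92 0x28

line 7 (inv): pack op=0x1b:5|rd=3:4|pad=0:7 = 0xd980; big→ d9 80
line 8 (mov): pack op=0x4:5|rd=12:4|rs=6:4|pad=0:3 = 0x2630; big→ 26 30
line 9 (add): pack op=0x12:5|rd=4:4|rs=5:4|pad=0:3 = 0x9228; big→ 92 28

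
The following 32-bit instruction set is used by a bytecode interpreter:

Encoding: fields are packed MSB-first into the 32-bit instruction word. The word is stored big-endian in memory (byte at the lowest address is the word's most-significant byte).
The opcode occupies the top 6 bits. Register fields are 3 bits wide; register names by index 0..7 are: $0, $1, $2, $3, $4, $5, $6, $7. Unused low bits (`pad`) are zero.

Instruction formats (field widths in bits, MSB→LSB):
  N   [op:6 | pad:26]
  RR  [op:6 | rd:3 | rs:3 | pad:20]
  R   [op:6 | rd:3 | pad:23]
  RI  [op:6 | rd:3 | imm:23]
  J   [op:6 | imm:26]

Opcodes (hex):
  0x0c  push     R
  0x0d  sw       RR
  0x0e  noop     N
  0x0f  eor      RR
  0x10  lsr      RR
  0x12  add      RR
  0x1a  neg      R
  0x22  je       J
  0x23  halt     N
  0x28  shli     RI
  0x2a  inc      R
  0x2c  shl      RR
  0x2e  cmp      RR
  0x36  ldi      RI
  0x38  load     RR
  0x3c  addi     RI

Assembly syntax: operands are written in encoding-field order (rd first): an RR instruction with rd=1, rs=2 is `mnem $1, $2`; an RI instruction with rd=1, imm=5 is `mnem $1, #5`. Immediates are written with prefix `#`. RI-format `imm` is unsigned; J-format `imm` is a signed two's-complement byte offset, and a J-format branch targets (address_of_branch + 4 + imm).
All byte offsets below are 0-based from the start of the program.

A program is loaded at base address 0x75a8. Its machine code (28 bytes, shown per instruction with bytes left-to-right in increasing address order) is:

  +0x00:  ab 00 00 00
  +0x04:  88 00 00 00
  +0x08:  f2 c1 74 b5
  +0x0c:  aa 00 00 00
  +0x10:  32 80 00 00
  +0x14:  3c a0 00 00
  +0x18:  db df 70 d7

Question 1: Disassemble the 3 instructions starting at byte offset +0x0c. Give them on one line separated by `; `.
@+0c  big-endian(aa 00 00 00) = 0xaa000000
  op=0xaa000000>>26=0x2a ⇒ inc (R)
  [25:23] rd=4 = $4
@+10  big-endian(32 80 00 00) = 0x32800000
  op=0x32800000>>26=0xc ⇒ push (R)
  [25:23] rd=5 = $5
@+14  big-endian(3c a0 00 00) = 0x3ca00000
  op=0x3ca00000>>26=0xf ⇒ eor (RR)
  [25:23] rd=1 = $1
  [22:20] rs=2 = $2

inc $4; push $5; eor $1, $2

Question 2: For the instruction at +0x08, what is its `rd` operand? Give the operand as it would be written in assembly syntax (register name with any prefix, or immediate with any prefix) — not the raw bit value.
[08] f2 c1 74 b5 → 0xf2c174b5
  op=0xf2c174b5>>26=0x3c ⇒ addi (RI)
  rd@[25:23]=0x5 ⇒ $5
  imm@[22:0]=0x4174b5 ⇒ #4289717

$5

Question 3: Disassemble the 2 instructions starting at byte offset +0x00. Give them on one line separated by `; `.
off 0x00: read ab 00 00 00 as big → 0xab000000
  op=0xab000000>>26=0x2a ⇒ inc (R)
  [25:23] rd=6 = $6
off 0x04: read 88 00 00 00 as big → 0x88000000
  op=0x88000000>>26=0x22 ⇒ je (J)
  [25:0] imm=0 = #0

inc $6; je #0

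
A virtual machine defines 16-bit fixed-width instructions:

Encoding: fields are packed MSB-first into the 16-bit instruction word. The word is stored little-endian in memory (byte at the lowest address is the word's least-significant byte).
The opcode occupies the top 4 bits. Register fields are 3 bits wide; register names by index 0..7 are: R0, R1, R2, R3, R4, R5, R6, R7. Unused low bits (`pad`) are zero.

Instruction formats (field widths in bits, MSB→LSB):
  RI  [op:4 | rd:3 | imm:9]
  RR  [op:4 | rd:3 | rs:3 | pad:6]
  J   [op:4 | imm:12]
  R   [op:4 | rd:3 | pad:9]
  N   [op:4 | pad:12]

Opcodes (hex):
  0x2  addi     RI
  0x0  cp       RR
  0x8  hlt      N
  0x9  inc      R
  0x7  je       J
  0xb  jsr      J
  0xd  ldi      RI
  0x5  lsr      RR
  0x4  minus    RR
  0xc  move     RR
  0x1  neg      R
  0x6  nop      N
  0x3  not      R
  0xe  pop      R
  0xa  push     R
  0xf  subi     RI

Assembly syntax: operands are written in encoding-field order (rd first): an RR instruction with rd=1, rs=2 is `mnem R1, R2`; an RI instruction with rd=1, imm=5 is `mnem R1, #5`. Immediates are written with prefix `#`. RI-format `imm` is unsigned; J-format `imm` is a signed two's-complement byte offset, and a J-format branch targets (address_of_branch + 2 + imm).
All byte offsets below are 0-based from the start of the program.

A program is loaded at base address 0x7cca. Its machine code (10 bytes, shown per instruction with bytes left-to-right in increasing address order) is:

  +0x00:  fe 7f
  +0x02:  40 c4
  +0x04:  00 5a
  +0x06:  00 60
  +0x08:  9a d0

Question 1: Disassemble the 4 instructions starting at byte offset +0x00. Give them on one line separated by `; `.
+0x00: fe 7f ⇒ word 0x7ffe (little)
  op=0x7ffe>>12=0x7 ⇒ je (J)
  [11:0] imm=4094 (s12→-2) = #-2
+0x02: 40 c4 ⇒ word 0xc440 (little)
  op=0xc440>>12=0xc ⇒ move (RR)
  [11:9] rd=2 = R2
  [8:6] rs=1 = R1
+0x04: 00 5a ⇒ word 0x5a00 (little)
  op=0x5a00>>12=0x5 ⇒ lsr (RR)
  [11:9] rd=5 = R5
  [8:6] rs=0 = R0
+0x06: 00 60 ⇒ word 0x6000 (little)
  op=0x6000>>12=0x6 ⇒ nop (N)

je #-2; move R2, R1; lsr R5, R0; nop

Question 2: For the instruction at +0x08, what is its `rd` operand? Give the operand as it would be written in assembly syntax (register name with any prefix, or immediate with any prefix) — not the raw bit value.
[08] 9a d0 → 0xd09a
  opcode bits[15:12]=0xd: ldi/RI
  [11:9] rd=0 = R0
  [8:0] imm=154 = #154

R0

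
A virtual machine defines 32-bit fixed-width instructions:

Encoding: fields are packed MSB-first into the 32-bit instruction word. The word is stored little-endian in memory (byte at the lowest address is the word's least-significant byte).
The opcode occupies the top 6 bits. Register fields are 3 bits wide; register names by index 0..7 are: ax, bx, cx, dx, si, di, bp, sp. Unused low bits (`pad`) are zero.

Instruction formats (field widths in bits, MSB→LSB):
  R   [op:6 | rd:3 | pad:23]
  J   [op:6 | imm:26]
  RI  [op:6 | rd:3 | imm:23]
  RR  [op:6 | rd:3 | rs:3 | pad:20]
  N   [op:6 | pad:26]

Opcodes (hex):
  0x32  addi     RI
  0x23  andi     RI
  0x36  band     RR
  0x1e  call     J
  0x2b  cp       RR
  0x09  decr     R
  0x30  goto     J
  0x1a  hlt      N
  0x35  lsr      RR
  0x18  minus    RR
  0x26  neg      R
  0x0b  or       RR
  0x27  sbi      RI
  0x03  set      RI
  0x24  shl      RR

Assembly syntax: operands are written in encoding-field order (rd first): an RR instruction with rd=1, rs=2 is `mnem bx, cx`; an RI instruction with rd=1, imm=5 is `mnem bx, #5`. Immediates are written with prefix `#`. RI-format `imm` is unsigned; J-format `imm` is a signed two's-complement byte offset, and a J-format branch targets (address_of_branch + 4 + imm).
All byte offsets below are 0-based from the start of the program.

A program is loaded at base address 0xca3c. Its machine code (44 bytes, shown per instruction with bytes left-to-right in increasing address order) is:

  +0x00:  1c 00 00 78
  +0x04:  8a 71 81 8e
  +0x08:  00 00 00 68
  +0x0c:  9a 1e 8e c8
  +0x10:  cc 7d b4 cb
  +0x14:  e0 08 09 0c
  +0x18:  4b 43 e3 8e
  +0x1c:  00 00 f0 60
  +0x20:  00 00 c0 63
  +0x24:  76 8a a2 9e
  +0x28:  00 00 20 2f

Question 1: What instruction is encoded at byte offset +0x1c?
minus bx, sp

off 0x1c: read 00 00 f0 60 as little → 0x60f00000
  opcode bits[31:26]=0x18: minus/RR
  rd@[25:23]=0x1 ⇒ bx
  rs@[22:20]=0x7 ⇒ sp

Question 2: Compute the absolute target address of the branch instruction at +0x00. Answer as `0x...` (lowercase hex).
[00] 1c 00 00 78 → 0x7800001c
  opcode bits[31:26]=0x1e: call/J
  imm@[25:0]=0x1c ⇒ #28
  target = base 0xca3c + off 0x00 + 4 + imm 28 = 0xca5c

0xca5c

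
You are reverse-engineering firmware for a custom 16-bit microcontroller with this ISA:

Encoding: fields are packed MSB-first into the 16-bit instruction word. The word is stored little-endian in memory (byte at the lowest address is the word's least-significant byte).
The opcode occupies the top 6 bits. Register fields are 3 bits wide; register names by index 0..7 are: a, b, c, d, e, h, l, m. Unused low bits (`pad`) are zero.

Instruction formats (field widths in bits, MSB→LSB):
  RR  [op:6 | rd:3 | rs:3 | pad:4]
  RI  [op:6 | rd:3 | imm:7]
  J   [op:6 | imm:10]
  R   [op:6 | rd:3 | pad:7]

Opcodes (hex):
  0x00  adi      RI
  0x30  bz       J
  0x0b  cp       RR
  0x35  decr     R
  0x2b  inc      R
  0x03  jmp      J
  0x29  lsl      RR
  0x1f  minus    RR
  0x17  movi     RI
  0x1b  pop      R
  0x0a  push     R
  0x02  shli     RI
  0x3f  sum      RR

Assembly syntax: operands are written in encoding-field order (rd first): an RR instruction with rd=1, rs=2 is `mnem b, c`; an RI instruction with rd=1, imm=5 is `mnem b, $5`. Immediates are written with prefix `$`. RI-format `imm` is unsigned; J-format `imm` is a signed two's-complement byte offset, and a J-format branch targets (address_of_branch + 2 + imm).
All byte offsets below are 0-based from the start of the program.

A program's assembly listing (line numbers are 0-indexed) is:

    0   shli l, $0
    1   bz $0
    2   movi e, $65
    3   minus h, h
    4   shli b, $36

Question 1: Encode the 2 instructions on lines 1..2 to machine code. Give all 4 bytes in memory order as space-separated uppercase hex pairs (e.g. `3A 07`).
1. bz fields op=0x30:6|imm=0:10 → word c000h → 00 c0
2. movi fields op=0x17:6|rd=4:3|imm=65:7 → word 5e41h → 41 5e

00 C0 41 5E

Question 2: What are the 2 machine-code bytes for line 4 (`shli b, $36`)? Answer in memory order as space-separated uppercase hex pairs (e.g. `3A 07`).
4. shli fields op=0x2:6|rd=1:3|imm=36:7 → word 08a4h → a4 08

A4 08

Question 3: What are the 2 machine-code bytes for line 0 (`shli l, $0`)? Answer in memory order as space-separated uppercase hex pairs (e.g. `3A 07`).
00 0B

line 0 (shli): pack op=0x2:6|rd=6:3|imm=0:7 = 0x0b00; little→ 00 0b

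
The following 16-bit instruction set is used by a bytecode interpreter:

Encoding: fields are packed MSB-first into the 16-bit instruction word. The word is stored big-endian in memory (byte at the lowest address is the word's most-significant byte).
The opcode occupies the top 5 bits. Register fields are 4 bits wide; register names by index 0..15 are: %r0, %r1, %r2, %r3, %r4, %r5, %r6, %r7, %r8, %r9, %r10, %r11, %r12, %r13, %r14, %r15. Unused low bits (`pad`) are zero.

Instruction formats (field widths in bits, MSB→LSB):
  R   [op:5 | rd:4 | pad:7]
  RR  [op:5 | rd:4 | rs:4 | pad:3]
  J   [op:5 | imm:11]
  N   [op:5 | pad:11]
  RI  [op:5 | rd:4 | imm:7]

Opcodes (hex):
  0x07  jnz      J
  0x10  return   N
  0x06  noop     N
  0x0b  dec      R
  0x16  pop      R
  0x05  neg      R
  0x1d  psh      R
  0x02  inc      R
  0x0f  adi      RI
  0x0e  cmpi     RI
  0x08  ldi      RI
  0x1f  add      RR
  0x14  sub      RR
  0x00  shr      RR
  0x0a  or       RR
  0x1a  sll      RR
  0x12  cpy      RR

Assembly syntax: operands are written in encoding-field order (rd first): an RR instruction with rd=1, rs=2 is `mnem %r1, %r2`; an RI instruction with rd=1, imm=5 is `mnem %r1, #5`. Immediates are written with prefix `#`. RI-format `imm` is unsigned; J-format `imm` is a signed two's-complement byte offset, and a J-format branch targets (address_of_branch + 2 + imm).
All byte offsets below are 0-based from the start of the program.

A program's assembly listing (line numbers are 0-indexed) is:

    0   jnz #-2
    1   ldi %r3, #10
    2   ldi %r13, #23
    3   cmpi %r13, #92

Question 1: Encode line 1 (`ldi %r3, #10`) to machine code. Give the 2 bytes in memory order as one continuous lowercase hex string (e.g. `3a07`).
L1: ldi op=0x8:5|rd=3:4|imm=10:7 ⇒ 0x418a ⇒ big 41 8a

418a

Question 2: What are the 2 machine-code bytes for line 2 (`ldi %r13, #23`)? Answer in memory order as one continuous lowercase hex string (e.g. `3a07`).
line 2 (ldi): pack op=0x8:5|rd=13:4|imm=23:7 = 0x4697; big→ 46 97

4697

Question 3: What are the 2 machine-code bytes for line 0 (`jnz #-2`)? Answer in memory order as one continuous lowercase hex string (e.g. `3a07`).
3ffe

L0: jnz op=0x7:5|imm=-2:11 ⇒ 0x3ffe ⇒ big 3f fe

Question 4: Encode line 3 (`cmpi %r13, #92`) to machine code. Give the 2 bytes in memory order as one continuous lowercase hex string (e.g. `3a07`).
76dc

line 3 (cmpi): pack op=0xe:5|rd=13:4|imm=92:7 = 0x76dc; big→ 76 dc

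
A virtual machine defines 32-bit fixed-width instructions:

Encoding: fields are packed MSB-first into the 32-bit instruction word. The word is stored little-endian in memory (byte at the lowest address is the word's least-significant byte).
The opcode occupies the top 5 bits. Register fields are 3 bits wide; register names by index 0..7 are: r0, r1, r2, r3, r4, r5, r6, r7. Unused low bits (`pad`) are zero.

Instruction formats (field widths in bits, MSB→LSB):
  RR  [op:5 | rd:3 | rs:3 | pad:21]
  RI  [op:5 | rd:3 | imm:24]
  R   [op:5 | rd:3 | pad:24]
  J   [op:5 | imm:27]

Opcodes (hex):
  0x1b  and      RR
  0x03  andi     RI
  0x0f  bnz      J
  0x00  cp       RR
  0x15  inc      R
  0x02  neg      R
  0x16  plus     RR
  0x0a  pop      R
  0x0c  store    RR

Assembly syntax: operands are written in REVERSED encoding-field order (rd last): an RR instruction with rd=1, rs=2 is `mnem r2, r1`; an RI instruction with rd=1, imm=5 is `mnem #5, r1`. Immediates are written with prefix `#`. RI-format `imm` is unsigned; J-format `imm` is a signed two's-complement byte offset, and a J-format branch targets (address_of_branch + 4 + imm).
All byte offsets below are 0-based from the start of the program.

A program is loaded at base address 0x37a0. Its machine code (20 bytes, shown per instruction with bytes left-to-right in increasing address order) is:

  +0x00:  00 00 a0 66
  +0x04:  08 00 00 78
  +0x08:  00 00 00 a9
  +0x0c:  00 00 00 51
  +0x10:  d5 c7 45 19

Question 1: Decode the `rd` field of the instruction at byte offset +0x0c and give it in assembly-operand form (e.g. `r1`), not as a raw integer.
r1

off 0x0c: read 00 00 00 51 as little → 0x51000000
  op=0x51000000>>27=0xa ⇒ pop (R)
  rd: (w>>24)&0x7=0x1 → r1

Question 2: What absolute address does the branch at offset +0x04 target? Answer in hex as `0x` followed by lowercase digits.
0x37b0

@+04  little-endian(08 00 00 78) = 0x78000008
  top 5b → 0xf → bnz [J]
  [26:0] imm=8 = #8
  target = base 0x37a0 + off 0x04 + 4 + imm 8 = 0x37b0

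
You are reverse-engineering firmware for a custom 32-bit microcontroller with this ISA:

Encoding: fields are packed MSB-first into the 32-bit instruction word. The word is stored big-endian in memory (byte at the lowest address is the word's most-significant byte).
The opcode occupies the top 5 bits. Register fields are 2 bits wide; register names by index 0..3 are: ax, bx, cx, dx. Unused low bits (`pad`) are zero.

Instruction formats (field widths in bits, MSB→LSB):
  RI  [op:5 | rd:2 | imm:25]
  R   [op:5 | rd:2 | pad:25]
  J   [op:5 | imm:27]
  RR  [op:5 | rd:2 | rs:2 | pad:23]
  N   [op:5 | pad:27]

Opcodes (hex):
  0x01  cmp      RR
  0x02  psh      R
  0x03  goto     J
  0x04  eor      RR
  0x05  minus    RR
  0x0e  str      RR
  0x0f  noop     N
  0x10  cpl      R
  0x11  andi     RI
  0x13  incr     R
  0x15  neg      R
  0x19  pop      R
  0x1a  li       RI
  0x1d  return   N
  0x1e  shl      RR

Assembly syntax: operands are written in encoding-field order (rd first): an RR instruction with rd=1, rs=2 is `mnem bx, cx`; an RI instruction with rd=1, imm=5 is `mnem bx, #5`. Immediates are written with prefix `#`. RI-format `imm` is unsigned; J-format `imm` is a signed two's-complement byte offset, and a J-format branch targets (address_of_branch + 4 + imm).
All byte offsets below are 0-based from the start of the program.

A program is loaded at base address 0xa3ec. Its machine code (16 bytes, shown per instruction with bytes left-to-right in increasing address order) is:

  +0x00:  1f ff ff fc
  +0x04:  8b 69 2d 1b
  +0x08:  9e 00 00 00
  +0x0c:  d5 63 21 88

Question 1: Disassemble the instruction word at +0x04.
off 0x04: read 8b 69 2d 1b as big → 0x8b692d1b
  opcode bits[31:27]=0x11: andi/RI
  [26:25] rd=1 = bx
  [24:0] imm=23670043 = #23670043

andi bx, #23670043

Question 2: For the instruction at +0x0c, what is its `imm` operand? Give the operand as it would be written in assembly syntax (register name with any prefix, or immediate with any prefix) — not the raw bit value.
@+0c  big-endian(d5 63 21 88) = 0xd5632188
  op=0xd5632188>>27=0x1a ⇒ li (RI)
  [26:25] rd=2 = cx
  [24:0] imm=23273864 = #23273864

#23273864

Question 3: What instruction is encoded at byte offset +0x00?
goto #-4

off 0x00: read 1f ff ff fc as big → 0x1ffffffc
  op=0x1ffffffc>>27=0x3 ⇒ goto (J)
  [26:0] imm=134217724 (s27→-4) = #-4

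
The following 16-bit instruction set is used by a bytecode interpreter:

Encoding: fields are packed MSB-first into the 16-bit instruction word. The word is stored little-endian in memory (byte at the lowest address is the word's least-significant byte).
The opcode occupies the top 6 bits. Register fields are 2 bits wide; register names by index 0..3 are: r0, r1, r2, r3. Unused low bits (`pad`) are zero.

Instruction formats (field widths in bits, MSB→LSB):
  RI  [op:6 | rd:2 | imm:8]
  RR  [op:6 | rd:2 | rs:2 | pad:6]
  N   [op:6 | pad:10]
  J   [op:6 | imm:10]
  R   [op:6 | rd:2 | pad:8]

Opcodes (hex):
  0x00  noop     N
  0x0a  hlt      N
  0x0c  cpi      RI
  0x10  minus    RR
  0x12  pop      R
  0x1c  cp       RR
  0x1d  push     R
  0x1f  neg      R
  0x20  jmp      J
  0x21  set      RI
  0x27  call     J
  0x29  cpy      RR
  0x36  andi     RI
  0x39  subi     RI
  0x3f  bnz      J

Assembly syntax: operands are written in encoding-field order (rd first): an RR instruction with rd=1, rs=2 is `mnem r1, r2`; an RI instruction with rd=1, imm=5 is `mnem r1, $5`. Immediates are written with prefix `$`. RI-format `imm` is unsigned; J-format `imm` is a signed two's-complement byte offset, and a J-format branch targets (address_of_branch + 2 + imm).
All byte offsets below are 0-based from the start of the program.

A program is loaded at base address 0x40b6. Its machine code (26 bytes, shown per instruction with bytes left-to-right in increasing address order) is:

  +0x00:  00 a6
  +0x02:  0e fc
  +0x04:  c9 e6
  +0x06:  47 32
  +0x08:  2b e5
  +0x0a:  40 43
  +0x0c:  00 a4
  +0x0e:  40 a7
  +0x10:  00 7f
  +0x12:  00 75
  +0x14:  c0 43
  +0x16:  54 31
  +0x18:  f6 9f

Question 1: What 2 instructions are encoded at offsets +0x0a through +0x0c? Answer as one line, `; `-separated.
@+0a  little-endian(40 43) = 0x4340
  op=0x4340>>10=0x10 ⇒ minus (RR)
  rd: (w>>8)&0x3=0x3 → r3
  rs: (w>>6)&0x3=0x1 → r1
@+0c  little-endian(00 a4) = 0xa400
  op=0xa400>>10=0x29 ⇒ cpy (RR)
  rd: (w>>8)&0x3=0x0 → r0
  rs: (w>>6)&0x3=0x0 → r0

minus r3, r1; cpy r0, r0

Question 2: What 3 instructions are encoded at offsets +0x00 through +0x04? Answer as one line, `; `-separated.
[00] 00 a6 → 0xa600
  op=0xa600>>10=0x29 ⇒ cpy (RR)
  [9:8] rd=2 = r2
  [7:6] rs=0 = r0
[02] 0e fc → 0xfc0e
  op=0xfc0e>>10=0x3f ⇒ bnz (J)
  [9:0] imm=14 = $14
[04] c9 e6 → 0xe6c9
  op=0xe6c9>>10=0x39 ⇒ subi (RI)
  [9:8] rd=2 = r2
  [7:0] imm=201 = $201

cpy r2, r0; bnz $14; subi r2, $201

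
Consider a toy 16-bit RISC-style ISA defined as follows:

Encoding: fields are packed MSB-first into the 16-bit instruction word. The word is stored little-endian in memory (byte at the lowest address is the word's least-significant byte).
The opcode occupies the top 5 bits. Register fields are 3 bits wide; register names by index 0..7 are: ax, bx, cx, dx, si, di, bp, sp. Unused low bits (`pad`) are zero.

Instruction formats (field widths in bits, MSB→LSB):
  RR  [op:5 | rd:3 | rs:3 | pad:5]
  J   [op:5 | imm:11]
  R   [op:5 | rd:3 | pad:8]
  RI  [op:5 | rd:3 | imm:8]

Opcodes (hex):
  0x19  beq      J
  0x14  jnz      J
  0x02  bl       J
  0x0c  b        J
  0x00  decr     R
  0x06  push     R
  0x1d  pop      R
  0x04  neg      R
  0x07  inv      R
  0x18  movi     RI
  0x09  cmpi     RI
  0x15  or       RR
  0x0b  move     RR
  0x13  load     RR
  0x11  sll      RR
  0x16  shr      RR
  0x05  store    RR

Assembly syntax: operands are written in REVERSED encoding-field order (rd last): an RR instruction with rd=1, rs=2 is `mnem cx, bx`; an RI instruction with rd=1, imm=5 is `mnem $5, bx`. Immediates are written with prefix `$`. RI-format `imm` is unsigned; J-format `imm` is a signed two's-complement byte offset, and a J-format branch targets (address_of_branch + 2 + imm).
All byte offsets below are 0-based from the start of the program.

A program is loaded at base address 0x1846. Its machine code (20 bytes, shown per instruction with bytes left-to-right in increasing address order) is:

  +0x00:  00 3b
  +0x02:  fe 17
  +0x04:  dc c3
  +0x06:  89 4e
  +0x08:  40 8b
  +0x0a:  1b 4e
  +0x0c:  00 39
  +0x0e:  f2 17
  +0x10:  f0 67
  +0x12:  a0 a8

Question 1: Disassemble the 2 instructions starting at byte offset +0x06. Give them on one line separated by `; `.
@+06  little-endian(89 4e) = 0x4e89
  op=0x4e89>>11=0x9 ⇒ cmpi (RI)
  rd@[10:8]=0x6 ⇒ bp
  imm@[7:0]=0x89 ⇒ $137
@+08  little-endian(40 8b) = 0x8b40
  op=0x8b40>>11=0x11 ⇒ sll (RR)
  rd@[10:8]=0x3 ⇒ dx
  rs@[7:5]=0x2 ⇒ cx

cmpi $137, bp; sll cx, dx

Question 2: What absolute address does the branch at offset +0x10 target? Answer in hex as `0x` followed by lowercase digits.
off 0x10: read f0 67 as little → 0x67f0
  top 5b → 0xc → b [J]
  imm@[10:0]=0x7f0 (s11→-16) ⇒ $-16
  target = base 0x1846 + off 0x10 + 2 + imm -16 = 0x1848

0x1848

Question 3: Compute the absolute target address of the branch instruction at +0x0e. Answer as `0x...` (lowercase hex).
0x1848

+0x0e: f2 17 ⇒ word 0x17f2 (little)
  top 5b → 0x2 → bl [J]
  imm: (w>>0)&0x7ff=0x7f2 (s11→-14) → $-14
  target = base 0x1846 + off 0x0e + 2 + imm -14 = 0x1848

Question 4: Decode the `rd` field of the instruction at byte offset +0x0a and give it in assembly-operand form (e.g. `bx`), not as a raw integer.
bp

+0x0a: 1b 4e ⇒ word 0x4e1b (little)
  op=0x4e1b>>11=0x9 ⇒ cmpi (RI)
  [10:8] rd=6 = bp
  [7:0] imm=27 = $27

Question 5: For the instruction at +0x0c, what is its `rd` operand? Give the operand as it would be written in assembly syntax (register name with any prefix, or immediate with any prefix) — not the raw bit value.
+0x0c: 00 39 ⇒ word 0x3900 (little)
  top 5b → 0x7 → inv [R]
  [10:8] rd=1 = bx

bx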